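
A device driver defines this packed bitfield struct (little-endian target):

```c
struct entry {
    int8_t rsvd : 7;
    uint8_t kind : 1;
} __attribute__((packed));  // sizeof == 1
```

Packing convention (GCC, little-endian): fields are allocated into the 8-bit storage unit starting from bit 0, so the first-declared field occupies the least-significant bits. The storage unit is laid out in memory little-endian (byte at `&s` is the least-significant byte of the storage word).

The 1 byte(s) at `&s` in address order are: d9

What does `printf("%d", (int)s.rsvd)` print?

[0]=0xd9 (little-endian) → word 0xd9
rsvd:7 @ bit 0 → (0xd9>>0)&0x7f = 0x59  ←
kind:1 @ bit 7 → (0xd9>>7)&0x1 = 0x1
rsvd signed 7b, MSB=1: 89 - 128 = -39

-39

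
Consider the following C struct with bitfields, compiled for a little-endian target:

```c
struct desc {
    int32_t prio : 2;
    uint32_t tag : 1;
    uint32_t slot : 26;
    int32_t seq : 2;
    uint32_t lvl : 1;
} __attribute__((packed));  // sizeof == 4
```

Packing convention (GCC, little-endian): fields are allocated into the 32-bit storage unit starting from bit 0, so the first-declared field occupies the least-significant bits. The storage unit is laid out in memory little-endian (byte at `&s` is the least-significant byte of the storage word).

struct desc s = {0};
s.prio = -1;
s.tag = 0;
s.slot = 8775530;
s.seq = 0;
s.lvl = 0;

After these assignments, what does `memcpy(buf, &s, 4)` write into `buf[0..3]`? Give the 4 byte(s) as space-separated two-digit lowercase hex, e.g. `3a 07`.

prio:2 = -1 → 0x3 << 0 → word 0x00000003
tag:1 = 0 → 0x0 << 2 → word 0x00000003
slot:26 = 8775530 → 0x85e76a << 3 → word 0x042f3b53
seq:2 = 0 → 0x0 << 29 → word 0x042f3b53
lvl:1 = 0 → 0x0 << 31 → word 0x042f3b53
word = 0x042f3b53 → little-endian bytes:
  [0]=0x53  [1]=0x3b  [2]=0x2f  [3]=0x04

53 3b 2f 04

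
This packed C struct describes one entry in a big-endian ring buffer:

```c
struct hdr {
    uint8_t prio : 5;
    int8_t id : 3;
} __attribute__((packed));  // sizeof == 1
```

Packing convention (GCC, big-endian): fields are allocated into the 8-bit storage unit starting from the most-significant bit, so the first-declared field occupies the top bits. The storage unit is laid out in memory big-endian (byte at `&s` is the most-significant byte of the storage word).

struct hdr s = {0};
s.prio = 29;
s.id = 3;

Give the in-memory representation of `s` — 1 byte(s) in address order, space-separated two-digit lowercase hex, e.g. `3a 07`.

prio (5b) val=29 bits=0x1d at bit 3: 0xe8
id (3b) val=3 bits=0x3 at bit 0: 0xeb
word = 0xeb → big-endian bytes:
  [0]=0xeb

eb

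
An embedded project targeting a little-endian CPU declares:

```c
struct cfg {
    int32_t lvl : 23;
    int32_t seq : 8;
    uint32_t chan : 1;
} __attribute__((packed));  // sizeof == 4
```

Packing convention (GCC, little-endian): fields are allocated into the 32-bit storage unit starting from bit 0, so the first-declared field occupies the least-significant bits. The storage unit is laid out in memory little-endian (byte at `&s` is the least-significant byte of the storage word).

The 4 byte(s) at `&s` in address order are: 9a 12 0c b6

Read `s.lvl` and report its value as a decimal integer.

791194

[0]=0x9a [1]=0x12 [2]=0x0c [3]=0xb6 (little-endian) → word 0xb60c129a
lvl [0+:23] = (word>>0) & 0x7fffff = 791194  ←
seq [23+:8] = (word>>23) & 0xff = 108
chan [31+:1] = (word>>31) & 0x1 = 1
lvl signed 23b, MSB=0: value = 791194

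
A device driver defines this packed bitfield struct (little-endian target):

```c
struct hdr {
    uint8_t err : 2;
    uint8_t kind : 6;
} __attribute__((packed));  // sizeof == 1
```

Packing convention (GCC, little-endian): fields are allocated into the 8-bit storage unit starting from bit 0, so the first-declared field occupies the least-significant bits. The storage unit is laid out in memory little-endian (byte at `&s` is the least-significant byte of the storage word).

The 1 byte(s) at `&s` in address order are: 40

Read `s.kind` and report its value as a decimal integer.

16

[0]=0x40 (little-endian) → word 0x40
err [0+:2] = (word>>0) & 0x3 = 0
kind [2+:6] = (word>>2) & 0x3f = 16  ←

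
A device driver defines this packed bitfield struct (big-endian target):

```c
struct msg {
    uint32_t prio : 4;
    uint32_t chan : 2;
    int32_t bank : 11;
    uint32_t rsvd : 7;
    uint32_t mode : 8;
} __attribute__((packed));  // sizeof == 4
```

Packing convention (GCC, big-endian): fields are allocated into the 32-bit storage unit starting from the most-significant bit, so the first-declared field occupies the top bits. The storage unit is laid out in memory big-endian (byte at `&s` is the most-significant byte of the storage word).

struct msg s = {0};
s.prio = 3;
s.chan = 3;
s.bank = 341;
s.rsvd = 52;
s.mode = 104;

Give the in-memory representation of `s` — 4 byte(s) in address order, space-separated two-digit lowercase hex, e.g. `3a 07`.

[28+:4] prio=3 & 0xf = 0x3; word=0x30000000
[26+:2] chan=3 & 0x3 = 0x3; word=0x3c000000
[15+:11] bank=341 & 0x7ff = 0x155; word=0x3caa8000
[8+:7] rsvd=52 & 0x7f = 0x34; word=0x3caab400
[0+:8] mode=104 & 0xff = 0x68; word=0x3caab468
word = 0x3caab468 → big-endian bytes:
  [0]=0x3c  [1]=0xaa  [2]=0xb4  [3]=0x68

3c aa b4 68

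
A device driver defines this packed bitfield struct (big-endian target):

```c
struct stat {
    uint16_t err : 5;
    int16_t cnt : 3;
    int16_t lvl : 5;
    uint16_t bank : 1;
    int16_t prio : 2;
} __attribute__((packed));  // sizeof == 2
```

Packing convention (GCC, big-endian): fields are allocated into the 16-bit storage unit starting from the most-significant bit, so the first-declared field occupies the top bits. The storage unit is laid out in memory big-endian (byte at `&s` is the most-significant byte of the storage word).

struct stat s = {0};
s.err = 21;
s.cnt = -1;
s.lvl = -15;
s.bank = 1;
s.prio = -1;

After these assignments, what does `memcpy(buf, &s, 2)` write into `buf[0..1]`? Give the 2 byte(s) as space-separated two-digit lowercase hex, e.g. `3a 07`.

af 8f

[11+:5] err=21 & 0x1f = 0x15; word=0xa800
[8+:3] cnt=-1 & 0x7 = 0x7; word=0xaf00
[3+:5] lvl=-15 & 0x1f = 0x11; word=0xaf88
[2+:1] bank=1 & 0x1 = 0x1; word=0xaf8c
[0+:2] prio=-1 & 0x3 = 0x3; word=0xaf8f
word = 0xaf8f → big-endian bytes:
  [0]=0xaf  [1]=0x8f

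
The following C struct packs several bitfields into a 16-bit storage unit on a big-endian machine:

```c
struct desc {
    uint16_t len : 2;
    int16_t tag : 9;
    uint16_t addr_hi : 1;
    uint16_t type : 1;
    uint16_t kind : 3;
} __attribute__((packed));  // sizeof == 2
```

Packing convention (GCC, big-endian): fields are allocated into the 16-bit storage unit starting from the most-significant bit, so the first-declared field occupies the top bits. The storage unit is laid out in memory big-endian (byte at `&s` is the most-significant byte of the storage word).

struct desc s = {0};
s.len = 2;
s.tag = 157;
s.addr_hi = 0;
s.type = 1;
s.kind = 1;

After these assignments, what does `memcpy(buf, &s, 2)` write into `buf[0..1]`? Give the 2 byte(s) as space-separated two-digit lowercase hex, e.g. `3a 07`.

93 a9

len:2 = 2 → 0x2 << 14 → word 0x8000
tag:9 = 157 → 0x9d << 5 → word 0x93a0
addr_hi:1 = 0 → 0x0 << 4 → word 0x93a0
type:1 = 1 → 0x1 << 3 → word 0x93a8
kind:3 = 1 → 0x1 << 0 → word 0x93a9
word = 0x93a9 → big-endian bytes:
  [0]=0x93  [1]=0xa9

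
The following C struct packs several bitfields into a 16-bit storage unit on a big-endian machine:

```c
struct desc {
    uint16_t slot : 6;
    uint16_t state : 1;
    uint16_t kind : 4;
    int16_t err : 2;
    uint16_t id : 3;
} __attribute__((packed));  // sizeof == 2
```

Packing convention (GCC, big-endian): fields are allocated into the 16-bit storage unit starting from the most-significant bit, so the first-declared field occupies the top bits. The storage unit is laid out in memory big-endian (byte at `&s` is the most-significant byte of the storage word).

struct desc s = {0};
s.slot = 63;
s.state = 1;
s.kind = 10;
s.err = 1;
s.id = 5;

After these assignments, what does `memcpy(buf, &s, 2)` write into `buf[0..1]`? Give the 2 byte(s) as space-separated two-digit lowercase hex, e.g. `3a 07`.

[10+:6] slot=63 & 0x3f = 0x3f; word=0xfc00
[9+:1] state=1 & 0x1 = 0x1; word=0xfe00
[5+:4] kind=10 & 0xf = 0xa; word=0xff40
[3+:2] err=1 & 0x3 = 0x1; word=0xff48
[0+:3] id=5 & 0x7 = 0x5; word=0xff4d
word = 0xff4d → big-endian bytes:
  [0]=0xff  [1]=0x4d

ff 4d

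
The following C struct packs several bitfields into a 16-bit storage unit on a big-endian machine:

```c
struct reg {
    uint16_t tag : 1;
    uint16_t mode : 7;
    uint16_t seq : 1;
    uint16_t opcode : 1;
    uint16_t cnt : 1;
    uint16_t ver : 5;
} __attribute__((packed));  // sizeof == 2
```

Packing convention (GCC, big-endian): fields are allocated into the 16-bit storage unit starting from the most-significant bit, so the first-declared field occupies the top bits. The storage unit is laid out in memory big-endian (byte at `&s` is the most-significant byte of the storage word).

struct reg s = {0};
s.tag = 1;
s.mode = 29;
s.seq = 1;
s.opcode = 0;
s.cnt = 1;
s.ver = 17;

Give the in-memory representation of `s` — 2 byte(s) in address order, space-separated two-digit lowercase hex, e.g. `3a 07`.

tag:1 = 1 → 0x1 << 15 → word 0x8000
mode:7 = 29 → 0x1d << 8 → word 0x9d00
seq:1 = 1 → 0x1 << 7 → word 0x9d80
opcode:1 = 0 → 0x0 << 6 → word 0x9d80
cnt:1 = 1 → 0x1 << 5 → word 0x9da0
ver:5 = 17 → 0x11 << 0 → word 0x9db1
word = 0x9db1 → big-endian bytes:
  [0]=0x9d  [1]=0xb1

9d b1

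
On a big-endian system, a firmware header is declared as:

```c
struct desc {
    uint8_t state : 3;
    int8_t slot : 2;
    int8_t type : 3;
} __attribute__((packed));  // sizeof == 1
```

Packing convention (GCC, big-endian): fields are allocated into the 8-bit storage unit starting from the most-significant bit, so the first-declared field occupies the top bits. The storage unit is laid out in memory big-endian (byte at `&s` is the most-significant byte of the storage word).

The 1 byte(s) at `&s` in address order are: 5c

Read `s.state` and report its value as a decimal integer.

[0]=0x5c (big-endian) → word 0x5c
state:3 @ bit 5 → (0x5c>>5)&0x7 = 0x2  ←
slot:2 @ bit 3 → (0x5c>>3)&0x3 = 0x3
type:3 @ bit 0 → (0x5c>>0)&0x7 = 0x4

2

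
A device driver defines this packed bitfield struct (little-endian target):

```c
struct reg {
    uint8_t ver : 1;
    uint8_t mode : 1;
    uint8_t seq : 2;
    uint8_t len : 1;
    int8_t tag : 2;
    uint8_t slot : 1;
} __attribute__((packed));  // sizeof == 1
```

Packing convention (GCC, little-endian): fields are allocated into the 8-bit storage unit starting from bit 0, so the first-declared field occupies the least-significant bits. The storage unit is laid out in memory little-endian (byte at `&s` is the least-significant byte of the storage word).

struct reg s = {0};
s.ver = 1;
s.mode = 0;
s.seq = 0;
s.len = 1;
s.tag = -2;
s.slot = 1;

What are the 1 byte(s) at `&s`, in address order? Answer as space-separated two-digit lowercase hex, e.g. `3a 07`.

ver (1b) val=1 bits=0x1 at bit 0: 0x01
mode (1b) val=0 bits=0x0 at bit 1: 0x01
seq (2b) val=0 bits=0x0 at bit 2: 0x01
len (1b) val=1 bits=0x1 at bit 4: 0x11
tag (2b) val=-2 bits=0x2 at bit 5: 0x51
slot (1b) val=1 bits=0x1 at bit 7: 0xd1
word = 0xd1 → little-endian bytes:
  [0]=0xd1

d1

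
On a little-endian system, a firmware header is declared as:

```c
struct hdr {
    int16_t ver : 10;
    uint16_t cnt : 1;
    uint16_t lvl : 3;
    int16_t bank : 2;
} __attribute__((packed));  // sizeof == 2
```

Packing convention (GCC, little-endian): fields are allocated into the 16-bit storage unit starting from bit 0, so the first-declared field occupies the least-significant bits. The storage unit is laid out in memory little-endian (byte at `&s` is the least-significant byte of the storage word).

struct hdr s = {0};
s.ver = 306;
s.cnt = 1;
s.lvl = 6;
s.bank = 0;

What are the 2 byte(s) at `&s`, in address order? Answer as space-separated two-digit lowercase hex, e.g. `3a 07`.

32 35

[0+:10] ver=306 & 0x3ff = 0x132; word=0x0132
[10+:1] cnt=1 & 0x1 = 0x1; word=0x0532
[11+:3] lvl=6 & 0x7 = 0x6; word=0x3532
[14+:2] bank=0 & 0x3 = 0x0; word=0x3532
word = 0x3532 → little-endian bytes:
  [0]=0x32  [1]=0x35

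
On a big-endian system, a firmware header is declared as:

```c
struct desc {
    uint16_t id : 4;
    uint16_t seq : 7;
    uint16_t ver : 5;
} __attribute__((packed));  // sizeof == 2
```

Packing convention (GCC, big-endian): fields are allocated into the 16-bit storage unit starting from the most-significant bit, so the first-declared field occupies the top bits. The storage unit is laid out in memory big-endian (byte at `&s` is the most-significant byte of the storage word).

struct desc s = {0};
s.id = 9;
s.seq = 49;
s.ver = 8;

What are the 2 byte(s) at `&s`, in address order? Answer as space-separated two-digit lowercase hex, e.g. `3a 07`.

96 28

[12+:4] id=9 & 0xf = 0x9; word=0x9000
[5+:7] seq=49 & 0x7f = 0x31; word=0x9620
[0+:5] ver=8 & 0x1f = 0x8; word=0x9628
word = 0x9628 → big-endian bytes:
  [0]=0x96  [1]=0x28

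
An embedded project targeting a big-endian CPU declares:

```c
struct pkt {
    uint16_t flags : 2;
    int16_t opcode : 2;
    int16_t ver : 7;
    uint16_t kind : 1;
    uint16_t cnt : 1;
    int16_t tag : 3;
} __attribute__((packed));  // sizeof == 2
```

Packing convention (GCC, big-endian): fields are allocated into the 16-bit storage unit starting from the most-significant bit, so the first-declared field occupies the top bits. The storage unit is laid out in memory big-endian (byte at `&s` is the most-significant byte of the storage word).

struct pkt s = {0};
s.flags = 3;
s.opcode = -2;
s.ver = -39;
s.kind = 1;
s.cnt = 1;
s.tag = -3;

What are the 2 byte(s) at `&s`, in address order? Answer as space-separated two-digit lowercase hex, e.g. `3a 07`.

[14+:2] flags=3 & 0x3 = 0x3; word=0xc000
[12+:2] opcode=-2 & 0x3 = 0x2; word=0xe000
[5+:7] ver=-39 & 0x7f = 0x59; word=0xeb20
[4+:1] kind=1 & 0x1 = 0x1; word=0xeb30
[3+:1] cnt=1 & 0x1 = 0x1; word=0xeb38
[0+:3] tag=-3 & 0x7 = 0x5; word=0xeb3d
word = 0xeb3d → big-endian bytes:
  [0]=0xeb  [1]=0x3d

eb 3d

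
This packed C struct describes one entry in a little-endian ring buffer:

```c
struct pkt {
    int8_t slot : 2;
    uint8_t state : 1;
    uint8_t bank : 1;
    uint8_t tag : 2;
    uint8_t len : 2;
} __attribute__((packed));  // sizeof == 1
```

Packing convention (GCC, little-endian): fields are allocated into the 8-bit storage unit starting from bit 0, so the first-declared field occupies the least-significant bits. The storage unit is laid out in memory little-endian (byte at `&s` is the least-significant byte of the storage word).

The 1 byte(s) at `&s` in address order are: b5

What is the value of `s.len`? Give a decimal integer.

2

[0]=0xb5 (little-endian) → word 0xb5
slot:2 @ bit 0 → (0xb5>>0)&0x3 = 0x1
state:1 @ bit 2 → (0xb5>>2)&0x1 = 0x1
bank:1 @ bit 3 → (0xb5>>3)&0x1 = 0x0
tag:2 @ bit 4 → (0xb5>>4)&0x3 = 0x3
len:2 @ bit 6 → (0xb5>>6)&0x3 = 0x2  ←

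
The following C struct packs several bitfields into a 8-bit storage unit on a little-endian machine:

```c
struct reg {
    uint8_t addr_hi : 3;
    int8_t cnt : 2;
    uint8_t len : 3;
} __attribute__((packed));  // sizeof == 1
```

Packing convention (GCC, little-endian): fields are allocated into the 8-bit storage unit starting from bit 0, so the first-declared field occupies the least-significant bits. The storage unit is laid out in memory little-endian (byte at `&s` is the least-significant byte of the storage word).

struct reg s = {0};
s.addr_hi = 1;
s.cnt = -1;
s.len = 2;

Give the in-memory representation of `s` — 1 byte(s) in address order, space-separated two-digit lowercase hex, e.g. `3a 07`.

59

[0+:3] addr_hi=1 & 0x7 = 0x1; word=0x01
[3+:2] cnt=-1 & 0x3 = 0x3; word=0x19
[5+:3] len=2 & 0x7 = 0x2; word=0x59
word = 0x59 → little-endian bytes:
  [0]=0x59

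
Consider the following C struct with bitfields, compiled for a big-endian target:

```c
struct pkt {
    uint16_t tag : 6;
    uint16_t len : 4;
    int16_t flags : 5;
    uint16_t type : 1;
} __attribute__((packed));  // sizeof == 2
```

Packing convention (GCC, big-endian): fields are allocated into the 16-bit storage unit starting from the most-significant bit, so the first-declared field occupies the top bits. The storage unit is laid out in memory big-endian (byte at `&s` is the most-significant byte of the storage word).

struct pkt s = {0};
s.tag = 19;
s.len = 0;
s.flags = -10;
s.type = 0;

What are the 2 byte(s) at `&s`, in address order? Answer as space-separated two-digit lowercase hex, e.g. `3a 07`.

[10+:6] tag=19 & 0x3f = 0x13; word=0x4c00
[6+:4] len=0 & 0xf = 0x0; word=0x4c00
[1+:5] flags=-10 & 0x1f = 0x16; word=0x4c2c
[0+:1] type=0 & 0x1 = 0x0; word=0x4c2c
word = 0x4c2c → big-endian bytes:
  [0]=0x4c  [1]=0x2c

4c 2c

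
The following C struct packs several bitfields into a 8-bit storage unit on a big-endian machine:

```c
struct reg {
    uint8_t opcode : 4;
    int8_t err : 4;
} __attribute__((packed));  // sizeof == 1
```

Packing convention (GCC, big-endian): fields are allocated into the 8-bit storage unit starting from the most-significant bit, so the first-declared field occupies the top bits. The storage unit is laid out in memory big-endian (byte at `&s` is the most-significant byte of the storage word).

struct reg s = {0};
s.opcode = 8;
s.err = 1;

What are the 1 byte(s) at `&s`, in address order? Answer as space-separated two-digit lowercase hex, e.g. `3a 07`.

81

opcode:4 = 8 → 0x8 << 4 → word 0x80
err:4 = 1 → 0x1 << 0 → word 0x81
word = 0x81 → big-endian bytes:
  [0]=0x81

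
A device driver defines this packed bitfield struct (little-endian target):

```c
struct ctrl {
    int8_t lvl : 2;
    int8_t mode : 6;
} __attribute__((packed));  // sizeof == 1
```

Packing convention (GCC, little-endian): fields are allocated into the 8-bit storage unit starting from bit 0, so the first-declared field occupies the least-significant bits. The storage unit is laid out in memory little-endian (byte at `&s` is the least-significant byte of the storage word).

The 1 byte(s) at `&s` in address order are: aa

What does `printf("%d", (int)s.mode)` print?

-22

[0]=0xaa (little-endian) → word 0xaa
lvl:2 @ bit 0 → (0xaa>>0)&0x3 = 0x2
mode:6 @ bit 2 → (0xaa>>2)&0x3f = 0x2a  ←
mode signed 6b, MSB=1: 42 - 64 = -22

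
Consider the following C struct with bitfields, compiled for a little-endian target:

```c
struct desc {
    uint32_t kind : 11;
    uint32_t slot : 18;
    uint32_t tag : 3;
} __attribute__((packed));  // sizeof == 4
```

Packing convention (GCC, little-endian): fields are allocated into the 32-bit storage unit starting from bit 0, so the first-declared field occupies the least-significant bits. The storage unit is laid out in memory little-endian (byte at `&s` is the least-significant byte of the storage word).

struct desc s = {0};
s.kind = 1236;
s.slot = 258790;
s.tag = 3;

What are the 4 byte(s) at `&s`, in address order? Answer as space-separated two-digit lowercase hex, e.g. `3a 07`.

kind:11 = 1236 → 0x4d4 << 0 → word 0x000004d4
slot:18 = 258790 → 0x3f2e6 << 11 → word 0x1f9734d4
tag:3 = 3 → 0x3 << 29 → word 0x7f9734d4
word = 0x7f9734d4 → little-endian bytes:
  [0]=0xd4  [1]=0x34  [2]=0x97  [3]=0x7f

d4 34 97 7f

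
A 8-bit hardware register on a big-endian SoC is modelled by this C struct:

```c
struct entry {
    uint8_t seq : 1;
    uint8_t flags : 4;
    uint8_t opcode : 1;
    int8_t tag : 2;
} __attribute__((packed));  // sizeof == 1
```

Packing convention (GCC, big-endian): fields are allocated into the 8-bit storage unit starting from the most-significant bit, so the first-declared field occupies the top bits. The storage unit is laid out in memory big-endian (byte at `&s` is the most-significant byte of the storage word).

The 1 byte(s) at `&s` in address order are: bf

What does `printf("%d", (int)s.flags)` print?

7

[0]=0xbf (big-endian) → word 0xbf
seq [7+:1] = (word>>7) & 0x1 = 1
flags [3+:4] = (word>>3) & 0xf = 7  ←
opcode [2+:1] = (word>>2) & 0x1 = 1
tag [0+:2] = (word>>0) & 0x3 = 3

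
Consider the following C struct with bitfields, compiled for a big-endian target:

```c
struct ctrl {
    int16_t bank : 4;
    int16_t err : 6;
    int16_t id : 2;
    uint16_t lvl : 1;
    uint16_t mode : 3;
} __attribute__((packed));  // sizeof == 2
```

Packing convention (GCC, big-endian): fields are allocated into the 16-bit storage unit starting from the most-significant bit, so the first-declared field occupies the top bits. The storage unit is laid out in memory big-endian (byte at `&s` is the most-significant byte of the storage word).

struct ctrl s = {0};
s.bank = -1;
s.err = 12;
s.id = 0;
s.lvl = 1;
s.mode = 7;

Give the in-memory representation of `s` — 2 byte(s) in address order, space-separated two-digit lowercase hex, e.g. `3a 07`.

[12+:4] bank=-1 & 0xf = 0xf; word=0xf000
[6+:6] err=12 & 0x3f = 0xc; word=0xf300
[4+:2] id=0 & 0x3 = 0x0; word=0xf300
[3+:1] lvl=1 & 0x1 = 0x1; word=0xf308
[0+:3] mode=7 & 0x7 = 0x7; word=0xf30f
word = 0xf30f → big-endian bytes:
  [0]=0xf3  [1]=0x0f

f3 0f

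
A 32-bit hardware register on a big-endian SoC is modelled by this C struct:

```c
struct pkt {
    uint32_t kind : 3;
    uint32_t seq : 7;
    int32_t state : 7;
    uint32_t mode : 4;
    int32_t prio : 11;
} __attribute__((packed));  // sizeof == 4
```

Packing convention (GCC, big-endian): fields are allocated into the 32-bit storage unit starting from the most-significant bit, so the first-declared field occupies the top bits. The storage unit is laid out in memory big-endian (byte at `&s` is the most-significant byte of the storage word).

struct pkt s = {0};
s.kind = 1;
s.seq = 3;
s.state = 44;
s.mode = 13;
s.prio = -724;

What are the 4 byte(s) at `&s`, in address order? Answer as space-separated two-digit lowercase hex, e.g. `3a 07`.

[29+:3] kind=1 & 0x7 = 0x1; word=0x20000000
[22+:7] seq=3 & 0x7f = 0x3; word=0x20c00000
[15+:7] state=44 & 0x7f = 0x2c; word=0x20d60000
[11+:4] mode=13 & 0xf = 0xd; word=0x20d66800
[0+:11] prio=-724 & 0x7ff = 0x52c; word=0x20d66d2c
word = 0x20d66d2c → big-endian bytes:
  [0]=0x20  [1]=0xd6  [2]=0x6d  [3]=0x2c

20 d6 6d 2c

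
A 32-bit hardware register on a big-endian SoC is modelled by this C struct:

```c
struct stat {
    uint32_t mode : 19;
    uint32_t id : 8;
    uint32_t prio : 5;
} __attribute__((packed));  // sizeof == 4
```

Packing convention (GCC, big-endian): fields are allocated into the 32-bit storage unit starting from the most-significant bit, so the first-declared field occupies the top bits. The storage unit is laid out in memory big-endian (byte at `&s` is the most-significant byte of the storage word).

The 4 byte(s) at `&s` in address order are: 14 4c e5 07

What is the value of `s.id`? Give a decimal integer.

40

[0]=0x14 [1]=0x4c [2]=0xe5 [3]=0x07 (big-endian) → word 0x144ce507
mode [13+:19] = (word>>13) & 0x7ffff = 41575
id [5+:8] = (word>>5) & 0xff = 40  ←
prio [0+:5] = (word>>0) & 0x1f = 7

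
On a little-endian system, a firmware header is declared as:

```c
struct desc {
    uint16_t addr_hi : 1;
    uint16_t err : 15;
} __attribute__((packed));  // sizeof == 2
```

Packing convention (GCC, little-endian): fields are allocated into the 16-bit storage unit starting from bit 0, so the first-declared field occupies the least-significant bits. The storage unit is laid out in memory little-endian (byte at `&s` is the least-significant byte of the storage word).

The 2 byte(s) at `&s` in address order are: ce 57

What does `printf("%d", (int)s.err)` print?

[0]=0xce [1]=0x57 (little-endian) → word 0x57ce
addr_hi [0+:1] = (word>>0) & 0x1 = 0
err [1+:15] = (word>>1) & 0x7fff = 11239  ←

11239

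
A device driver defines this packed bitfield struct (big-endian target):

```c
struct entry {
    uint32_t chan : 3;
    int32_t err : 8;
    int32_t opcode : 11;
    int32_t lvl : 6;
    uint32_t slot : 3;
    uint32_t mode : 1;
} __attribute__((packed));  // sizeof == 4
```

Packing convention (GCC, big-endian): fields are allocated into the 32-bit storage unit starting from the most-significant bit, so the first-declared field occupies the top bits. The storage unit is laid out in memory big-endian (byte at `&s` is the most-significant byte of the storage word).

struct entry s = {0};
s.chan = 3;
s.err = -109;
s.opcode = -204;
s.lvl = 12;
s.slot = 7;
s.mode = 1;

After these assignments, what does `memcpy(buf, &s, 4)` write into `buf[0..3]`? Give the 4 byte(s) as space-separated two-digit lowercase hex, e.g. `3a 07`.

72 7c d0 cf

chan (3b) val=3 bits=0x3 at bit 29: 0x60000000
err (8b) val=-109 bits=0x93 at bit 21: 0x72600000
opcode (11b) val=-204 bits=0x734 at bit 10: 0x727cd000
lvl (6b) val=12 bits=0xc at bit 4: 0x727cd0c0
slot (3b) val=7 bits=0x7 at bit 1: 0x727cd0ce
mode (1b) val=1 bits=0x1 at bit 0: 0x727cd0cf
word = 0x727cd0cf → big-endian bytes:
  [0]=0x72  [1]=0x7c  [2]=0xd0  [3]=0xcf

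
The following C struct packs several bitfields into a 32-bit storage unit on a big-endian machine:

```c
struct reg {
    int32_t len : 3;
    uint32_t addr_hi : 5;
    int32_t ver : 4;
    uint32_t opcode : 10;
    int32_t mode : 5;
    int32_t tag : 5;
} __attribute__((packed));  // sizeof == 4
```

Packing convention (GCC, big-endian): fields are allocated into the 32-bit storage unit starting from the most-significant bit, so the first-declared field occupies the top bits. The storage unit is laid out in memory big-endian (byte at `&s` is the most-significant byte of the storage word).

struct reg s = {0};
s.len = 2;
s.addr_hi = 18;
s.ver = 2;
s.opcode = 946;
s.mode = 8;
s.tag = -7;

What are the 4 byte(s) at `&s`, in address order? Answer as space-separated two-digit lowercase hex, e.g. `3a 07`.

52 2e c9 19

len:3 = 2 → 0x2 << 29 → word 0x40000000
addr_hi:5 = 18 → 0x12 << 24 → word 0x52000000
ver:4 = 2 → 0x2 << 20 → word 0x52200000
opcode:10 = 946 → 0x3b2 << 10 → word 0x522ec800
mode:5 = 8 → 0x8 << 5 → word 0x522ec900
tag:5 = -7 → 0x19 << 0 → word 0x522ec919
word = 0x522ec919 → big-endian bytes:
  [0]=0x52  [1]=0x2e  [2]=0xc9  [3]=0x19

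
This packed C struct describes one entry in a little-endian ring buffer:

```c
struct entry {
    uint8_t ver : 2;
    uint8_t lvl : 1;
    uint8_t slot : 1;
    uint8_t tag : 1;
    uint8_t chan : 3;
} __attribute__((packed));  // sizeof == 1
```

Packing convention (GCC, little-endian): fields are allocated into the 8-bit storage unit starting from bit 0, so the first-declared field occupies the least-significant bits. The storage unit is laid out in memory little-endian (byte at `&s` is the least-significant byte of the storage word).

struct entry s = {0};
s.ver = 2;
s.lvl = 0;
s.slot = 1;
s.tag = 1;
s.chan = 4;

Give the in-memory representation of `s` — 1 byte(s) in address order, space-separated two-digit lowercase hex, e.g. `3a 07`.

ver (2b) val=2 bits=0x2 at bit 0: 0x02
lvl (1b) val=0 bits=0x0 at bit 2: 0x02
slot (1b) val=1 bits=0x1 at bit 3: 0x0a
tag (1b) val=1 bits=0x1 at bit 4: 0x1a
chan (3b) val=4 bits=0x4 at bit 5: 0x9a
word = 0x9a → little-endian bytes:
  [0]=0x9a

9a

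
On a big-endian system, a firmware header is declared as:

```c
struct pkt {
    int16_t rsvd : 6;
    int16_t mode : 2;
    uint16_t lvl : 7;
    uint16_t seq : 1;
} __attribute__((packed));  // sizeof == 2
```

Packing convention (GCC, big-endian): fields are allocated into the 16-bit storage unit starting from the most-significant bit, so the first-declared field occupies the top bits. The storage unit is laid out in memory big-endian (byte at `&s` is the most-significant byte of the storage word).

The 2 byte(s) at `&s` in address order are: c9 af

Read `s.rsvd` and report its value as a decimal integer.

[0]=0xc9 [1]=0xaf (big-endian) → word 0xc9af
rsvd [10+:6] = (word>>10) & 0x3f = 50  ←
mode [8+:2] = (word>>8) & 0x3 = 1
lvl [1+:7] = (word>>1) & 0x7f = 87
seq [0+:1] = (word>>0) & 0x1 = 1
rsvd signed 6b, MSB=1: 50 - 64 = -14

-14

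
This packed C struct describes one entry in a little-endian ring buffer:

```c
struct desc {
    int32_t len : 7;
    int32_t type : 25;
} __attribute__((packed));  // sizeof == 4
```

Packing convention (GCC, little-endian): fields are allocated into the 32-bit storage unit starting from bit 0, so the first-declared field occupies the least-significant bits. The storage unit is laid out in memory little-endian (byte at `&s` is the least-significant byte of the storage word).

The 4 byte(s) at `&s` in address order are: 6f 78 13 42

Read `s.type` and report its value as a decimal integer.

[0]=0x6f [1]=0x78 [2]=0x13 [3]=0x42 (little-endian) → word 0x4213786f
len [0+:7] = (word>>0) & 0x7f = 111
type [7+:25] = (word>>7) & 0x1ffffff = 8660720  ←
type signed 25b, MSB=0: value = 8660720

8660720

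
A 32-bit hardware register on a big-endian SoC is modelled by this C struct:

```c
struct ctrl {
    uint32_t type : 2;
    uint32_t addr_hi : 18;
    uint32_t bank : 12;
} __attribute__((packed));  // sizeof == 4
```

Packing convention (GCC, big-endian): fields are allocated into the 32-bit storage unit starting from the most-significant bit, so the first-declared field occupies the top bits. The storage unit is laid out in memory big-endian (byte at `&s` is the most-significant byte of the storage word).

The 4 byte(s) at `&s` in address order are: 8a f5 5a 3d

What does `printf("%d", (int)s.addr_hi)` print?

[0]=0x8a [1]=0xf5 [2]=0x5a [3]=0x3d (big-endian) → word 0x8af55a3d
type:2 @ bit 30 → (0x8af55a3d>>30)&0x3 = 0x2
addr_hi:18 @ bit 12 → (0x8af55a3d>>12)&0x3ffff = 0xaf55  ←
bank:12 @ bit 0 → (0x8af55a3d>>0)&0xfff = 0xa3d

44885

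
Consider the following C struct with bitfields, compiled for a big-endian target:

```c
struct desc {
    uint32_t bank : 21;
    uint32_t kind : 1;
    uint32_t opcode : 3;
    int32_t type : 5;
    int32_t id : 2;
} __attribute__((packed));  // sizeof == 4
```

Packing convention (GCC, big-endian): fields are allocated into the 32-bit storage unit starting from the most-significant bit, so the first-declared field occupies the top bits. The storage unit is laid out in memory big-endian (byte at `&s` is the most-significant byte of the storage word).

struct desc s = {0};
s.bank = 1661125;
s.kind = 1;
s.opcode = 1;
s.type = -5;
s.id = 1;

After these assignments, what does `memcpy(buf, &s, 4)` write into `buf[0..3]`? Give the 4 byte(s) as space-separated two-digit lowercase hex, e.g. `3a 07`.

[11+:21] bank=1661125 & 0x1fffff = 0x1958c5; word=0xcac62800
[10+:1] kind=1 & 0x1 = 0x1; word=0xcac62c00
[7+:3] opcode=1 & 0x7 = 0x1; word=0xcac62c80
[2+:5] type=-5 & 0x1f = 0x1b; word=0xcac62cec
[0+:2] id=1 & 0x3 = 0x1; word=0xcac62ced
word = 0xcac62ced → big-endian bytes:
  [0]=0xca  [1]=0xc6  [2]=0x2c  [3]=0xed

ca c6 2c ed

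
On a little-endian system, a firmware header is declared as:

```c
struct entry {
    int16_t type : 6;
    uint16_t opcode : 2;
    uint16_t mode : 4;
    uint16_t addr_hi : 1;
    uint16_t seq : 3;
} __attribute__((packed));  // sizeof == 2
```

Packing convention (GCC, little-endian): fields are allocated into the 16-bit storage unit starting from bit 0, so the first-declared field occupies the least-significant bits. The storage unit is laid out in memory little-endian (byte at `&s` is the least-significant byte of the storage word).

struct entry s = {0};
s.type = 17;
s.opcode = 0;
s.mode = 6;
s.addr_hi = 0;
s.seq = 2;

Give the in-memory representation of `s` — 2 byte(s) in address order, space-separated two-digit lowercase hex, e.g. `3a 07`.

11 46

type (6b) val=17 bits=0x11 at bit 0: 0x0011
opcode (2b) val=0 bits=0x0 at bit 6: 0x0011
mode (4b) val=6 bits=0x6 at bit 8: 0x0611
addr_hi (1b) val=0 bits=0x0 at bit 12: 0x0611
seq (3b) val=2 bits=0x2 at bit 13: 0x4611
word = 0x4611 → little-endian bytes:
  [0]=0x11  [1]=0x46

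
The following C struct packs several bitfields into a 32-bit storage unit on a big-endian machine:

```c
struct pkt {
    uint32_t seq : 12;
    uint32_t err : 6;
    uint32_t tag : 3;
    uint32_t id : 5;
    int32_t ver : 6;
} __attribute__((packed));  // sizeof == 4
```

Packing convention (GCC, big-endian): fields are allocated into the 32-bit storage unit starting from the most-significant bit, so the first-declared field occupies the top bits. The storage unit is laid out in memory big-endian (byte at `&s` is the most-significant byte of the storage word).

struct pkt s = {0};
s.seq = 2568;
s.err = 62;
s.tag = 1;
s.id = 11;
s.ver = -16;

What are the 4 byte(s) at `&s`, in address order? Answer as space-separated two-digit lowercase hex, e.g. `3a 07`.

a0 8f 8a f0

seq (12b) val=2568 bits=0xa08 at bit 20: 0xa0800000
err (6b) val=62 bits=0x3e at bit 14: 0xa08f8000
tag (3b) val=1 bits=0x1 at bit 11: 0xa08f8800
id (5b) val=11 bits=0xb at bit 6: 0xa08f8ac0
ver (6b) val=-16 bits=0x30 at bit 0: 0xa08f8af0
word = 0xa08f8af0 → big-endian bytes:
  [0]=0xa0  [1]=0x8f  [2]=0x8a  [3]=0xf0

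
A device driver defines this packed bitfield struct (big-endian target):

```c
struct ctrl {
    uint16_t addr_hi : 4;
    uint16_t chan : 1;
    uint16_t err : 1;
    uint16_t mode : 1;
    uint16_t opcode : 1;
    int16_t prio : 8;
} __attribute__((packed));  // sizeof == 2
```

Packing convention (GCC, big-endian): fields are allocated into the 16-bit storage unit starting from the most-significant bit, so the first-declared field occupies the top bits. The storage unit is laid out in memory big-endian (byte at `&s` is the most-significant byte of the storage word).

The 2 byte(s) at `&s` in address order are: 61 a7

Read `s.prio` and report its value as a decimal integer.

-89

[0]=0x61 [1]=0xa7 (big-endian) → word 0x61a7
addr_hi [12+:4] = (word>>12) & 0xf = 6
chan [11+:1] = (word>>11) & 0x1 = 0
err [10+:1] = (word>>10) & 0x1 = 0
mode [9+:1] = (word>>9) & 0x1 = 0
opcode [8+:1] = (word>>8) & 0x1 = 1
prio [0+:8] = (word>>0) & 0xff = 167  ←
prio signed 8b, MSB=1: 167 - 256 = -89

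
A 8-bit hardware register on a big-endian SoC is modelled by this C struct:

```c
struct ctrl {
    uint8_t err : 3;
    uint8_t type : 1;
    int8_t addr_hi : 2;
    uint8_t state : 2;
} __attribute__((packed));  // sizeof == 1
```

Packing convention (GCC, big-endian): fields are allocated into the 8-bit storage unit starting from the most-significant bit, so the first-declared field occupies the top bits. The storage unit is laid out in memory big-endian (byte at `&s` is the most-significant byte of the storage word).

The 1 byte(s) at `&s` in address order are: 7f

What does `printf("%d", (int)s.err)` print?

3

[0]=0x7f (big-endian) → word 0x7f
err [5+:3] = (word>>5) & 0x7 = 3  ←
type [4+:1] = (word>>4) & 0x1 = 1
addr_hi [2+:2] = (word>>2) & 0x3 = 3
state [0+:2] = (word>>0) & 0x3 = 3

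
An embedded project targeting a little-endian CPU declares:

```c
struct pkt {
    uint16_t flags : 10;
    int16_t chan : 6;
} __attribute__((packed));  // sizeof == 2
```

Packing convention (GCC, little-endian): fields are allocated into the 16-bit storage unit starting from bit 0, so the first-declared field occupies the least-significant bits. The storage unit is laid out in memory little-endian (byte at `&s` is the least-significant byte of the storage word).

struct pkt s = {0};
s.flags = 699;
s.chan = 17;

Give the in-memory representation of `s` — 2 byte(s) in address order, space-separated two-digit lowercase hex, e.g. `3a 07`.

bb 46

[0+:10] flags=699 & 0x3ff = 0x2bb; word=0x02bb
[10+:6] chan=17 & 0x3f = 0x11; word=0x46bb
word = 0x46bb → little-endian bytes:
  [0]=0xbb  [1]=0x46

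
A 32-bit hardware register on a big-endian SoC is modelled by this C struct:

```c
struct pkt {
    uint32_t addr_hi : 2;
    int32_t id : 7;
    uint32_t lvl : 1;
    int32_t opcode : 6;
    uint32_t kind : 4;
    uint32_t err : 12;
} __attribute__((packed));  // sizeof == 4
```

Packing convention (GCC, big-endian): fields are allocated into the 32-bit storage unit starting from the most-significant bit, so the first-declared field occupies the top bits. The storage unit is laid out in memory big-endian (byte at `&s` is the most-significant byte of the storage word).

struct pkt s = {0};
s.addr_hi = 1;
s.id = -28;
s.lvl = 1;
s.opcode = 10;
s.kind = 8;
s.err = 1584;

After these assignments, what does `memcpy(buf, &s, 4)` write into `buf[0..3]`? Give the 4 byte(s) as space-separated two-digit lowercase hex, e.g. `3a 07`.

72 4a 86 30

addr_hi (2b) val=1 bits=0x1 at bit 30: 0x40000000
id (7b) val=-28 bits=0x64 at bit 23: 0x72000000
lvl (1b) val=1 bits=0x1 at bit 22: 0x72400000
opcode (6b) val=10 bits=0xa at bit 16: 0x724a0000
kind (4b) val=8 bits=0x8 at bit 12: 0x724a8000
err (12b) val=1584 bits=0x630 at bit 0: 0x724a8630
word = 0x724a8630 → big-endian bytes:
  [0]=0x72  [1]=0x4a  [2]=0x86  [3]=0x30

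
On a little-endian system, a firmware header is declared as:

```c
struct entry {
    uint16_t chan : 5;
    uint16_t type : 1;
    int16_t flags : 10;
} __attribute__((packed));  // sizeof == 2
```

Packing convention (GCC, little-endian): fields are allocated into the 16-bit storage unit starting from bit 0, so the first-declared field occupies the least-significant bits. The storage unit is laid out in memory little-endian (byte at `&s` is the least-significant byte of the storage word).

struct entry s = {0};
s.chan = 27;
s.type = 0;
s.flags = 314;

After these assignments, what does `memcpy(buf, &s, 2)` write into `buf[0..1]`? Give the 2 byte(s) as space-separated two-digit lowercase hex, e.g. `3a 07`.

[0+:5] chan=27 & 0x1f = 0x1b; word=0x001b
[5+:1] type=0 & 0x1 = 0x0; word=0x001b
[6+:10] flags=314 & 0x3ff = 0x13a; word=0x4e9b
word = 0x4e9b → little-endian bytes:
  [0]=0x9b  [1]=0x4e

9b 4e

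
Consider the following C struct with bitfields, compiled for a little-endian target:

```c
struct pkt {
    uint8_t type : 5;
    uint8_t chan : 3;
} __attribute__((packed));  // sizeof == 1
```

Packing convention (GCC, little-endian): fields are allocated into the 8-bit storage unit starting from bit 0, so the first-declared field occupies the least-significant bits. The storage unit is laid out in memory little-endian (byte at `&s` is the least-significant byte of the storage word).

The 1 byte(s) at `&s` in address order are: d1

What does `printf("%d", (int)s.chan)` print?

[0]=0xd1 (little-endian) → word 0xd1
type [0+:5] = (word>>0) & 0x1f = 17
chan [5+:3] = (word>>5) & 0x7 = 6  ←

6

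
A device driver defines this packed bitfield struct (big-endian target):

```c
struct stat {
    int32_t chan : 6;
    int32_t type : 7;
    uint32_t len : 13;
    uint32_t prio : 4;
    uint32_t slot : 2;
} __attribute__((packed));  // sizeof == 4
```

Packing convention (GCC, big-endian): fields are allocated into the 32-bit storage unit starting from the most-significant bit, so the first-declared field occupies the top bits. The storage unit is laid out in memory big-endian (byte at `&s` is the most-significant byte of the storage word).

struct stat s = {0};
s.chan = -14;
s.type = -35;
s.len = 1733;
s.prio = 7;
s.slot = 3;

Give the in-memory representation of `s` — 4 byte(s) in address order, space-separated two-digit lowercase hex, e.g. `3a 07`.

ca e9 b1 5f

chan (6b) val=-14 bits=0x32 at bit 26: 0xc8000000
type (7b) val=-35 bits=0x5d at bit 19: 0xcae80000
len (13b) val=1733 bits=0x6c5 at bit 6: 0xcae9b140
prio (4b) val=7 bits=0x7 at bit 2: 0xcae9b15c
slot (2b) val=3 bits=0x3 at bit 0: 0xcae9b15f
word = 0xcae9b15f → big-endian bytes:
  [0]=0xca  [1]=0xe9  [2]=0xb1  [3]=0x5f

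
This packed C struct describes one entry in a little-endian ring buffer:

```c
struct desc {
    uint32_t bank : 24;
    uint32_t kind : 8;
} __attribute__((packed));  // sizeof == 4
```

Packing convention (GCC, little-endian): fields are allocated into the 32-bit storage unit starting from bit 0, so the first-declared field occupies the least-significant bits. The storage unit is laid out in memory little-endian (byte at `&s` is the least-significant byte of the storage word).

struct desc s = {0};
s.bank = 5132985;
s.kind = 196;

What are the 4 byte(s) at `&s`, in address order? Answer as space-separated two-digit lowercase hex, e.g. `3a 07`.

b9 52 4e c4

[0+:24] bank=5132985 & 0xffffff = 0x4e52b9; word=0x004e52b9
[24+:8] kind=196 & 0xff = 0xc4; word=0xc44e52b9
word = 0xc44e52b9 → little-endian bytes:
  [0]=0xb9  [1]=0x52  [2]=0x4e  [3]=0xc4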